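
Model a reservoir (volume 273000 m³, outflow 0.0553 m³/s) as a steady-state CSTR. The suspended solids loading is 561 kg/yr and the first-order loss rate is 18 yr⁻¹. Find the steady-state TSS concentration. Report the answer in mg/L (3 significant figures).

Outflow Q = 0.0553 m³/s × 3.156e+07 s/yr = 1.745e+06 m³/yr.
Steady-state CSTR mass balance: W = Q·C + k·V·C, so C = W/(Q + kV).
Q + kV = 1.745e+06 + 18·273000 = 6.659e+06 m³/yr.
C = 561/6.659e+06 = 8.425e-05 kg/m³ = 0.08425 mg/L.

0.0842 mg/L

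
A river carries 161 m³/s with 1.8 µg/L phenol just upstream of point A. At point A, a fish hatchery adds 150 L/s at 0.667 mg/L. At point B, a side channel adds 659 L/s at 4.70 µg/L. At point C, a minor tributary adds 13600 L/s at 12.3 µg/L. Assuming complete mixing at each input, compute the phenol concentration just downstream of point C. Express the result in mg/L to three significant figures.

0.00319 mg/L

1.8 µg/L = 0.0018 mg/L.
150 L/s = 0.15 m³/s.
After input A: C = (161·0.0018 + 0.15·0.667) / 161.2 = 0.002419 mg/L.
659 L/s = 0.659 m³/s.
4.70 µg/L = 0.0047 mg/L.
After input B: C = (161.2·0.002419 + 0.659·0.0047) / 161.8 = 0.002428 mg/L.
13600 L/s = 13.6 m³/s.
12.3 µg/L = 0.0123 mg/L.
After input C: C = (161.8·0.002428 + 13.6·0.0123) / 175.4 = 0.003194 mg/L.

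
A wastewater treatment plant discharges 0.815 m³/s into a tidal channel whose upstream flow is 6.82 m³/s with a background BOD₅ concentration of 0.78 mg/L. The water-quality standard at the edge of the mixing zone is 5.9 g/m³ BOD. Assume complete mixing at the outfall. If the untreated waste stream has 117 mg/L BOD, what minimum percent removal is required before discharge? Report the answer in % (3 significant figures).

Mass balance: 5.9·7.635 = 0.815·Cₑ + 6.82·0.78.
Cₑ = (45.05 − 5.32) / 0.815 = 48.74 mg/L.
Required removal = 1 − 48.74/117 = 58.34 %.

58.3 %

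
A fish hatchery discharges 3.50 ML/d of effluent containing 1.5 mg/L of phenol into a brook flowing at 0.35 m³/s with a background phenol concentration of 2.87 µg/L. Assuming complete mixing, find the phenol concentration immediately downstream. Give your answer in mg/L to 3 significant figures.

3.50 ML/d = 0.04051 m³/s.
2.87 µg/L = 0.00287 mg/L.
By mass balance at complete mixing, C = (0.04051·1.5 + 0.35·0.00287) / (0.04051 + 0.35) = 0.06177/0.3905 = 0.1582 mg/L.

0.158 mg/L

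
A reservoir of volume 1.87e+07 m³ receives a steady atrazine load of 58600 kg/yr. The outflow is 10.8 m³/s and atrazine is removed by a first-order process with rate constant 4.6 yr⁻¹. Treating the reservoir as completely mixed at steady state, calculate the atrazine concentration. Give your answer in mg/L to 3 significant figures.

0.137 mg/L

Outflow Q = 10.8 m³/s × 3.156e+07 s/yr = 3.408e+08 m³/yr.
Steady-state CSTR mass balance: W = Q·C + k·V·C, so C = W/(Q + kV).
Q + kV = 3.408e+08 + 4.6·1.87e+07 = 4.268e+08 m³/yr.
C = 58600/4.268e+08 = 0.0001373 kg/m³ = 0.1373 mg/L.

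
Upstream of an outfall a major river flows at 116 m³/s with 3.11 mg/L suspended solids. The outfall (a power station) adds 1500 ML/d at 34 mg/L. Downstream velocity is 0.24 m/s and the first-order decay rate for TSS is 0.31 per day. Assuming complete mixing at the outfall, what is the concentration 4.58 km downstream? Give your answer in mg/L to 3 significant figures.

6.66 mg/L

1500 ML/d = 17.36 m³/s.
After complete mixing, C₀ = (17.36·34 + 116·3.11) / 133.4 = 7.131 mg/L.
Travel time t = 4580 m / 0.24 m/s = 1.908e+04 s = 0.2209 d.
C = 7.131·exp(−0.31·0.2209) = 7.131·0.9338 = 6.659 mg/L.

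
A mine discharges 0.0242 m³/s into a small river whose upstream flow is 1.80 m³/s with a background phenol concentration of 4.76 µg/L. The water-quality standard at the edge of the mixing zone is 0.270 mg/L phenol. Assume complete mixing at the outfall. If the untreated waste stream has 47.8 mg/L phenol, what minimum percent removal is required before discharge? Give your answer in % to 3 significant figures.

58.2 %

4.76 µg/L = 0.00476 mg/L.
Mass balance: 0.27·1.824 = 0.0242·Cₑ + 1.8·0.00476.
Cₑ = (0.4925 − 0.008568) / 0.0242 = 20 mg/L.
Required removal = 1 − 20/47.8 = 58.16 %.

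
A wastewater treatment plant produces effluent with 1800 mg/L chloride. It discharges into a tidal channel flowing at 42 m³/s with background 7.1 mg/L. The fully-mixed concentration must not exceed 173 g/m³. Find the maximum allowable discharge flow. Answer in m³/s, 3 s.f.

4.28 m³/s

Mass balance at complete mixing: C_std·(Q_w + Q_r) = Q_w·C_e + Q_r·C_b.
Rearranging, Q_w = Q_r·(C_std − C_b)/(C_e − C_std) = 42·(173 − 7.1) / (1800 − 173) = 4.283 m³/s.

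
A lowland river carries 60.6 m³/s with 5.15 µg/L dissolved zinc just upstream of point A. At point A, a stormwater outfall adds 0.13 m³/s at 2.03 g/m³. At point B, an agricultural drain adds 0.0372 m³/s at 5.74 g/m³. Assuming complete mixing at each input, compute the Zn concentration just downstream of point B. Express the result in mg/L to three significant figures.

0.0130 mg/L

5.15 µg/L = 0.00515 mg/L.
After input A: C = (60.6·0.00515 + 0.13·2.03) / 60.73 = 0.009484 mg/L.
After input B: C = (60.73·0.009484 + 0.0372·5.74) / 60.77 = 0.01299 mg/L.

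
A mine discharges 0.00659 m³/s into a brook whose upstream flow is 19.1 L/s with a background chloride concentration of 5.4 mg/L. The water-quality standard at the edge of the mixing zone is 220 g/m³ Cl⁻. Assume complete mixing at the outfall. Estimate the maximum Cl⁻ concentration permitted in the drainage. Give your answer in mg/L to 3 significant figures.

842 mg/L

19.1 L/s = 0.0191 m³/s.
Mass balance: 220·0.02569 = 0.00659·Cₑ + 0.0191·5.4.
Cₑ = (5.652 − 0.1031) / 0.00659 = 842 mg/L.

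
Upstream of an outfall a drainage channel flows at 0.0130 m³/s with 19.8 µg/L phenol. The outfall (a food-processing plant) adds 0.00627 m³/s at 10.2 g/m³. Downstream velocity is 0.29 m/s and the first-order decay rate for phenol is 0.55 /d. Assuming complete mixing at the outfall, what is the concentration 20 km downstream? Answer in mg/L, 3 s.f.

2.15 mg/L

19.8 µg/L = 0.0198 mg/L.
After complete mixing, C₀ = (0.00627·10.2 + 0.013·0.0198) / 0.01927 = 3.332 mg/L.
Travel time t = 2e+04 m / 0.29 m/s = 6.897e+04 s = 0.7982 d.
C = 3.332·exp(−0.55·0.7982) = 3.332·0.6447 = 2.148 mg/L.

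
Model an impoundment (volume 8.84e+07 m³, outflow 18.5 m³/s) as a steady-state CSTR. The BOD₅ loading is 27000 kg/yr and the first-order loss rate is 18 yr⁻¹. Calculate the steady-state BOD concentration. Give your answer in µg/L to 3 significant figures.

Outflow Q = 18.5 m³/s × 3.156e+07 s/yr = 5.838e+08 m³/yr.
Steady-state CSTR mass balance: W = Q·C + k·V·C, so C = W/(Q + kV).
Q + kV = 5.838e+08 + 18·8.84e+07 = 2.175e+09 m³/yr.
C = 27000/2.175e+09 = 1.241e-05 kg/m³ = 0.01241 mg/L = 12.41 µg/L.

12.4 µg/L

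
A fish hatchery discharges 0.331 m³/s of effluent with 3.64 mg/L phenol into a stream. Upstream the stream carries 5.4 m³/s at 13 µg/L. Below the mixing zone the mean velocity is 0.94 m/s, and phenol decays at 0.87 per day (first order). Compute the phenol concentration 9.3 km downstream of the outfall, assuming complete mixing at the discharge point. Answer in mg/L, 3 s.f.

0.201 mg/L

13 µg/L = 0.013 mg/L.
After complete mixing, C₀ = (0.331·3.64 + 5.4·0.013) / 5.731 = 0.2225 mg/L.
Travel time t = 9300 m / 0.94 m/s = 9894 s = 0.1145 d.
C = 0.2225·exp(−0.87·0.1145) = 0.2225·0.9052 = 0.2014 mg/L.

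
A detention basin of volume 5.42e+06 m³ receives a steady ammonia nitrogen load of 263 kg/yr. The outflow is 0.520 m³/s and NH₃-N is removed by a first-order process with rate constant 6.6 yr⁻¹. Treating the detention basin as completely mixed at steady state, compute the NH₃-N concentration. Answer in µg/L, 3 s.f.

Outflow Q = 0.520 m³/s × 3.156e+07 s/yr = 1.641e+07 m³/yr.
Steady-state CSTR mass balance: W = Q·C + k·V·C, so C = W/(Q + kV).
Q + kV = 1.641e+07 + 6.6·5.42e+06 = 5.218e+07 m³/yr.
C = 263/5.218e+07 = 5.04e-06 kg/m³ = 0.00504 mg/L = 5.04 µg/L.

5.04 µg/L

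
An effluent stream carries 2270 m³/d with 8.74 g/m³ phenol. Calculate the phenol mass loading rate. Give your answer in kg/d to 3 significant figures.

2270 m³/d = 0.02627 m³/s.
Mass flux = Q·C = 0.02627 m³/s × 8.74 g/m³ = 0.2296 g/s.
= 0.2296 g/s × 86.4 = 19.84 kg/d.

19.8 kg/d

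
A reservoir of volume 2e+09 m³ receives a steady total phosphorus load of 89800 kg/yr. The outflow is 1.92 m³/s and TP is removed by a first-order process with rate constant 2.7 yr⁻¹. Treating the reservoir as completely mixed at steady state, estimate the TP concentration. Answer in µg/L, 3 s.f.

16.4 µg/L

Outflow Q = 1.92 m³/s × 3.156e+07 s/yr = 6.059e+07 m³/yr.
Steady-state CSTR mass balance: W = Q·C + k·V·C, so C = W/(Q + kV).
Q + kV = 6.059e+07 + 2.7·2e+09 = 5.461e+09 m³/yr.
C = 89800/5.461e+09 = 1.645e-05 kg/m³ = 0.01645 mg/L = 16.45 µg/L.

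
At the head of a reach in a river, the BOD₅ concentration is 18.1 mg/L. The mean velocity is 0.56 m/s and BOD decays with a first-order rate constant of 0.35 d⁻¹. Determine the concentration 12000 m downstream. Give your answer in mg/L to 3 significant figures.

Travel time t = 12000 m / 0.56 m/s = 1.2e+04/0.56 = 2.143e+04 s = 0.248 d.
First-order decay: C = 18.1·exp(−0.35·0.248) = 18.1·0.9169 = 16.6 mg/L.

16.6 mg/L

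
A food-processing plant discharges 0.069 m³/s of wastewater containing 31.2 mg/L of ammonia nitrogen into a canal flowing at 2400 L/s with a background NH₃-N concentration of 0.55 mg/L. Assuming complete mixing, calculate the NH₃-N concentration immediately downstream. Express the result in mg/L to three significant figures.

2400 L/s = 2.4 m³/s.
By mass balance at complete mixing, C = (0.069·31.2 + 2.4·0.55) / (0.069 + 2.4) = 3.473/2.469 = 1.407 mg/L.

1.41 mg/L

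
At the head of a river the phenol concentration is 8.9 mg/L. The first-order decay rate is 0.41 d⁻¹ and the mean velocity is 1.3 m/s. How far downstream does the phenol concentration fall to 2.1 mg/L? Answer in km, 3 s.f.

From C = C₀·e^(−kt), t = ln(C₀/C)/k = ln(8.9/2.1)/0.41 = 1.444/0.41 = 3.522 d.
Distance = v·t = 1.3 m/s × 3.043e+05 s = 3.956e+05 m = 395.6 km.

396 km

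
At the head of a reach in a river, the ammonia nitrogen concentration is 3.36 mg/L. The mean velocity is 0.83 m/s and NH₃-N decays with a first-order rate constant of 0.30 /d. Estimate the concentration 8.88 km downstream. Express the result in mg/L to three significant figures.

3.24 mg/L

Travel time t = 8.88 km / 0.83 m/s = 8880/0.83 = 1.07e+04 s = 0.1238 d.
First-order decay: C = 3.36·exp(−0.30·0.1238) = 3.36·0.9635 = 3.237 mg/L.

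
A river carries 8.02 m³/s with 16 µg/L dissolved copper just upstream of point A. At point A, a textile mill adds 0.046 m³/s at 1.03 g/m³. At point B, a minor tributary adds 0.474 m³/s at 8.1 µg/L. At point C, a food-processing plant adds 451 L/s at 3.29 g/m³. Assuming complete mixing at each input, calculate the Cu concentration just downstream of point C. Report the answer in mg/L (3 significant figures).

0.185 mg/L

16 µg/L = 0.016 mg/L.
After input A: C = (8.02·0.016 + 0.046·1.03) / 8.066 = 0.02178 mg/L.
8.1 µg/L = 0.0081 mg/L.
After input B: C = (8.066·0.02178 + 0.474·0.0081) / 8.54 = 0.02102 mg/L.
451 L/s = 0.451 m³/s.
After input C: C = (8.54·0.02102 + 0.451·3.29) / 8.991 = 0.185 mg/L.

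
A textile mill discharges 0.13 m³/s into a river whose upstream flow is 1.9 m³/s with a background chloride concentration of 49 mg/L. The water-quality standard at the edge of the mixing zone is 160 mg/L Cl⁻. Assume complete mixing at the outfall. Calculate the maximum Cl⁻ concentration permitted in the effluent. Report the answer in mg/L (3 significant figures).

Mass balance: 160·2.03 = 0.13·Cₑ + 1.9·49.
Cₑ = (324.8 − 93.1) / 0.13 = 1782 mg/L.

1780 mg/L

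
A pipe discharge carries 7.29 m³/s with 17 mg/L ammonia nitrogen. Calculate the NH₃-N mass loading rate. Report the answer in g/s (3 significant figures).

Mass flux = Q·C = 7.29 m³/s × 17 g/m³ = 123.9 g/s.

124 g/s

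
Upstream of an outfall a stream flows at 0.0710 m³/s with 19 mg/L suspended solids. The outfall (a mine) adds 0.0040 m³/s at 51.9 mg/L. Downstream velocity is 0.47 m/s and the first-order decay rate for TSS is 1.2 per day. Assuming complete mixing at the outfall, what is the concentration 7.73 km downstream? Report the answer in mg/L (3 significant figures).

After complete mixing, C₀ = (0.004·51.9 + 0.071·19) / 0.075 = 20.75 mg/L.
Travel time t = 7730 m / 0.47 m/s = 1.645e+04 s = 0.1904 d.
C = 20.75·exp(−1.2·0.1904) = 20.75·0.7958 = 16.52 mg/L.

16.5 mg/L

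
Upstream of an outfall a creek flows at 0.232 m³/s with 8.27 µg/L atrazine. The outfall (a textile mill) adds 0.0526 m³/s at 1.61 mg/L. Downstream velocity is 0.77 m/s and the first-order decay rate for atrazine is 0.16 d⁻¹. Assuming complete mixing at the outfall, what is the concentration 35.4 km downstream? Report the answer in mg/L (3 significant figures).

0.279 mg/L

8.27 µg/L = 0.00827 mg/L.
After complete mixing, C₀ = (0.0526·1.61 + 0.232·0.00827) / 0.2846 = 0.3043 mg/L.
Travel time t = 3.54e+04 m / 0.77 m/s = 4.597e+04 s = 0.5321 d.
C = 0.3043·exp(−0.16·0.5321) = 0.3043·0.9184 = 0.2795 mg/L.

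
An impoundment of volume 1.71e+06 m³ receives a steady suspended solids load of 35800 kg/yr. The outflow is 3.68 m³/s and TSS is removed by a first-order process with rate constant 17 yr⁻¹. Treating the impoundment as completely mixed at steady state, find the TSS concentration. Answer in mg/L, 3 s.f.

Outflow Q = 3.68 m³/s × 3.156e+07 s/yr = 1.161e+08 m³/yr.
Steady-state CSTR mass balance: W = Q·C + k·V·C, so C = W/(Q + kV).
Q + kV = 1.161e+08 + 17·1.71e+06 = 1.452e+08 m³/yr.
C = 35800/1.452e+08 = 0.0002466 kg/m³ = 0.2466 mg/L.

0.247 mg/L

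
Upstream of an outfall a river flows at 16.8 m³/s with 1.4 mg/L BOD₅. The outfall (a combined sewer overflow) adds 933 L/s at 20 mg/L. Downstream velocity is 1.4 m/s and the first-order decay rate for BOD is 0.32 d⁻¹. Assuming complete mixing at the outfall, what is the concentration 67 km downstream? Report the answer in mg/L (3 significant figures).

1.99 mg/L

933 L/s = 0.933 m³/s.
After complete mixing, C₀ = (0.933·20 + 16.8·1.4) / 17.73 = 2.379 mg/L.
Travel time t = 6.7e+04 m / 1.4 m/s = 4.786e+04 s = 0.5539 d.
C = 2.379·exp(−0.32·0.5539) = 2.379·0.8376 = 1.992 mg/L.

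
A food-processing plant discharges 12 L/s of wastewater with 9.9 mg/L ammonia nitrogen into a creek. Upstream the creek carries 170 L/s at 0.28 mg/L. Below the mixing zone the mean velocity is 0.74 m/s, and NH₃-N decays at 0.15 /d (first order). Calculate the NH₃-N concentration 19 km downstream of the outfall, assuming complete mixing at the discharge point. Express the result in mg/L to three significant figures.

12 L/s = 0.012 m³/s.
170 L/s = 0.17 m³/s.
After complete mixing, C₀ = (0.012·9.9 + 0.17·0.28) / 0.182 = 0.9143 mg/L.
Travel time t = 1.9e+04 m / 0.74 m/s = 2.568e+04 s = 0.2972 d.
C = 0.9143·exp(−0.15·0.2972) = 0.9143·0.9564 = 0.8744 mg/L.

0.874 mg/L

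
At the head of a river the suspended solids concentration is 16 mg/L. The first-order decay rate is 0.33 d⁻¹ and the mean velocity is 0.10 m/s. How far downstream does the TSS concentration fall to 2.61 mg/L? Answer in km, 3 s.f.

47.5 km

From C = C₀·e^(−kt), t = ln(C₀/C)/k = ln(16/2.61)/0.33 = 1.813/0.33 = 5.495 d.
Distance = v·t = 0.10 m/s × 4.747e+05 s = 4.747e+04 m = 47.47 km.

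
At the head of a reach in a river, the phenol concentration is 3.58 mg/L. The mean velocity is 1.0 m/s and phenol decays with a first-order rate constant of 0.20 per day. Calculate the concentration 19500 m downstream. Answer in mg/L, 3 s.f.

3.42 mg/L

Travel time t = 19500 m / 1.0 m/s = 1.95e+04/1.0 = 1.95e+04 s = 0.2257 d.
First-order decay: C = 3.58·exp(−0.20·0.2257) = 3.58·0.9559 = 3.422 mg/L.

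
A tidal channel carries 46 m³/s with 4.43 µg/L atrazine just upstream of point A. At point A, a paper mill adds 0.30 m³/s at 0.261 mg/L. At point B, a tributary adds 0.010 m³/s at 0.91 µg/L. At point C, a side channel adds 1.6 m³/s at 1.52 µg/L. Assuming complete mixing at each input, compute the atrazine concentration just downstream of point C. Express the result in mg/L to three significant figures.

4.43 µg/L = 0.00443 mg/L.
After input A: C = (46·0.00443 + 0.3·0.261) / 46.3 = 0.006092 mg/L.
0.91 µg/L = 0.00091 mg/L.
After input B: C = (46.3·0.006092 + 0.01·0.00091) / 46.31 = 0.006091 mg/L.
1.52 µg/L = 0.00152 mg/L.
After input C: C = (46.31·0.006091 + 1.6·0.00152) / 47.91 = 0.005939 mg/L.

0.00594 mg/L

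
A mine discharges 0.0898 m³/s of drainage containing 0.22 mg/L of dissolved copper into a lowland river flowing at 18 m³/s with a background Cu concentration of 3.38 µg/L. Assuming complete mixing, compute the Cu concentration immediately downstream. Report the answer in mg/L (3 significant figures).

3.38 µg/L = 0.00338 mg/L.
Conservation of mass across the mixing zone: C = (0.0898·0.22 + 18·0.00338) / (0.0898 + 18) = 0.0806/18.09 = 0.004455 mg/L.

0.00446 mg/L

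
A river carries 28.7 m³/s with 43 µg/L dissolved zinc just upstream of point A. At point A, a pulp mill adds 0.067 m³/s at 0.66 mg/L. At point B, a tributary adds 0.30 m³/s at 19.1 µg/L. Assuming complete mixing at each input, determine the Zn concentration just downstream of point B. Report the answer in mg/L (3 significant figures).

43 µg/L = 0.043 mg/L.
After input A: C = (28.7·0.043 + 0.067·0.66) / 28.77 = 0.04444 mg/L.
19.1 µg/L = 0.0191 mg/L.
After input B: C = (28.77·0.04444 + 0.3·0.0191) / 29.07 = 0.04418 mg/L.

0.0442 mg/L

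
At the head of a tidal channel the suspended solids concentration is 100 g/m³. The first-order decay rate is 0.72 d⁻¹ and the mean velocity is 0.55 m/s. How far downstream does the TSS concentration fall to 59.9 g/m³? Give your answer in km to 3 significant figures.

33.8 km

From C = C₀·e^(−kt), t = ln(C₀/C)/k = ln(100/59.9)/0.72 = 0.5125/0.72 = 0.7118 d.
Distance = v·t = 0.55 m/s × 6.15e+04 s = 3.382e+04 m = 33.82 km.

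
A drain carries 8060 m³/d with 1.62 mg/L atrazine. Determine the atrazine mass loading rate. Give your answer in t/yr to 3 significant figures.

4.77 t/yr

8060 m³/d = 0.09329 m³/s.
Mass flux = Q·C = 0.09329 m³/s × 1.62 g/m³ = 0.1511 g/s.
= 0.1511 g/s × 31.56 = 4.769 t/yr.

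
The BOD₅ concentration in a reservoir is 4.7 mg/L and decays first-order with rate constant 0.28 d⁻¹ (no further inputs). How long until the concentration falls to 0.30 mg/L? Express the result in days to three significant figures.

t = ln(C₀/C)/k = ln(4.7/0.30)/0.28 = 2.752/0.28 = 9.827 d.

9.83 d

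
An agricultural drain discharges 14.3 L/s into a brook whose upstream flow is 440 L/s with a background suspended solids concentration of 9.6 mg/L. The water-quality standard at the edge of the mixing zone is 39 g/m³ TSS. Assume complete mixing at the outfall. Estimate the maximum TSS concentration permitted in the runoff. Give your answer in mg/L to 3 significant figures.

944 mg/L

14.3 L/s = 0.0143 m³/s.
440 L/s = 0.44 m³/s.
Mass balance: 39·0.4543 = 0.0143·Cₑ + 0.44·9.6.
Cₑ = (17.72 − 4.224) / 0.0143 = 943.6 mg/L.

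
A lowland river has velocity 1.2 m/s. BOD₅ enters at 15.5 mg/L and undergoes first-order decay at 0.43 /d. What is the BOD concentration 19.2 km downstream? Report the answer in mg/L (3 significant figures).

Travel time t = 19.2 km / 1.2 m/s = 1.92e+04/1.2 = 1.6e+04 s = 0.1852 d.
First-order decay: C = 15.5·exp(−0.43·0.1852) = 15.5·0.9235 = 14.31 mg/L.

14.3 mg/L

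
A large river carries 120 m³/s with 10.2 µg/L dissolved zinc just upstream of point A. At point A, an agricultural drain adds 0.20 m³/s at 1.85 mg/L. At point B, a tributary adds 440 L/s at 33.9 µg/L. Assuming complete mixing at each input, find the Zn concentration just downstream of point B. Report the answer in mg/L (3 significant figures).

10.2 µg/L = 0.0102 mg/L.
After input A: C = (120·0.0102 + 0.2·1.85) / 120.2 = 0.01326 mg/L.
440 L/s = 0.44 m³/s.
33.9 µg/L = 0.0339 mg/L.
After input B: C = (120.2·0.01326 + 0.44·0.0339) / 120.6 = 0.01334 mg/L.

0.0133 mg/L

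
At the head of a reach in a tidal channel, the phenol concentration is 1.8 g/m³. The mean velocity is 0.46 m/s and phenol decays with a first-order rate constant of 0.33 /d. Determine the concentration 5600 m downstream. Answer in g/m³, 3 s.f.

Travel time t = 5600 m / 0.46 m/s = 5600/0.46 = 1.217e+04 s = 0.1409 d.
First-order decay: C = 1.8·exp(−0.33·0.1409) = 1.8·0.9546 = 1.718 g/m³.

1.72 g/m³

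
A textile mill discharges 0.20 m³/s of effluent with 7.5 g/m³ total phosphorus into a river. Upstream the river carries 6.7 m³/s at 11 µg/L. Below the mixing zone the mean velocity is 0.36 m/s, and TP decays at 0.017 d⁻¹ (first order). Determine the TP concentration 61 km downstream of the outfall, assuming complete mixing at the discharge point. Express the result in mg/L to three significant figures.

0.221 mg/L

11 µg/L = 0.011 mg/L.
After complete mixing, C₀ = (0.2·7.5 + 6.7·0.011) / 6.9 = 0.2281 mg/L.
Travel time t = 6.1e+04 m / 0.36 m/s = 1.694e+05 s = 1.961 d.
C = 0.2281·exp(−0.017·1.961) = 0.2281·0.9672 = 0.2206 mg/L.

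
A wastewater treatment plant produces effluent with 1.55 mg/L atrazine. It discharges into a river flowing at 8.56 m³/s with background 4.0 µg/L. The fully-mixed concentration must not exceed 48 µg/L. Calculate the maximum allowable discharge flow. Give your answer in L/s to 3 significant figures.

251 L/s

4.0 µg/L = 0.004 mg/L.
48 µg/L = 0.048 mg/L.
Mass balance at complete mixing: C_std·(Q_w + Q_r) = Q_w·C_e + Q_r·C_b.
Rearranging, Q_w = Q_r·(C_std − C_b)/(C_e − C_std) = 8.56·(0.048 − 0.004) / (1.55 − 0.048) = 0.2508 m³/s.
= 250.8 L/s.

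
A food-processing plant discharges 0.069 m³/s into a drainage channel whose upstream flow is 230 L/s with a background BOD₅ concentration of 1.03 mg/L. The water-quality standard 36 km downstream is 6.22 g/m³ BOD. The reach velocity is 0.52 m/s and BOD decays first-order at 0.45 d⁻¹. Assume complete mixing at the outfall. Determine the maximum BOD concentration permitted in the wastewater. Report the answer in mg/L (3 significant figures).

35.2 mg/L

230 L/s = 0.23 m³/s.
Travel time to the compliance point: t = 3.6e+04/0.52 = 6.923e+04 s = 0.8013 d; decay factor exp(−0.45·0.8013) = 0.6973.
So the concentration just after mixing may be at most 6.22/0.6973 = 8.92 mg/L.
Mass balance: 8.92·0.299 = 0.069·Cₑ + 0.23·1.03.
Cₑ = (2.667 − 0.2369) / 0.069 = 35.22 mg/L.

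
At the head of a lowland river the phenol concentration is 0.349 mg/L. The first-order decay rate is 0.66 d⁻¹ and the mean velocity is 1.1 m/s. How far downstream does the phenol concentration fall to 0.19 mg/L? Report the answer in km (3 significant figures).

87.6 km

From C = C₀·e^(−kt), t = ln(C₀/C)/k = ln(0.349/0.19)/0.66 = 0.608/0.66 = 0.9213 d.
Distance = v·t = 1.1 m/s × 7.96e+04 s = 8.756e+04 m = 87.56 km.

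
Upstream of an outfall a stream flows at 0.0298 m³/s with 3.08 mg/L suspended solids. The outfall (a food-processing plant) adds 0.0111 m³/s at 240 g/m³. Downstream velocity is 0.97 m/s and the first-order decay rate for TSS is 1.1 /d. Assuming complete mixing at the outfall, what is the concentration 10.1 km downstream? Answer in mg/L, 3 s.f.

59.0 mg/L

After complete mixing, C₀ = (0.0111·240 + 0.0298·3.08) / 0.0409 = 67.38 mg/L.
Travel time t = 1.01e+04 m / 0.97 m/s = 1.041e+04 s = 0.1205 d.
C = 67.38·exp(−1.1·0.1205) = 67.38·0.8758 = 59.01 mg/L.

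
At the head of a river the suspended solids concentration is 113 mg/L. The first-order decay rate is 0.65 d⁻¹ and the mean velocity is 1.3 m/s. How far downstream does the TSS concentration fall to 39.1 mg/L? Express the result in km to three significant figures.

183 km

From C = C₀·e^(−kt), t = ln(C₀/C)/k = ln(113/39.1)/0.65 = 1.061/0.65 = 1.633 d.
Distance = v·t = 1.3 m/s × 1.411e+05 s = 1.834e+05 m = 183.4 km.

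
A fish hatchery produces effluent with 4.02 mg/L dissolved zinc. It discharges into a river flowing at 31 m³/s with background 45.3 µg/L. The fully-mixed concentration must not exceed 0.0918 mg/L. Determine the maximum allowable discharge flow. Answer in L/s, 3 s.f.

45.3 µg/L = 0.0453 mg/L.
Mass balance at complete mixing: C_std·(Q_w + Q_r) = Q_w·C_e + Q_r·C_b.
Rearranging, Q_w = Q_r·(C_std − C_b)/(C_e − C_std) = 31·(0.0918 − 0.0453) / (4.02 − 0.0918) = 0.367 m³/s.
= 367 L/s.

367 L/s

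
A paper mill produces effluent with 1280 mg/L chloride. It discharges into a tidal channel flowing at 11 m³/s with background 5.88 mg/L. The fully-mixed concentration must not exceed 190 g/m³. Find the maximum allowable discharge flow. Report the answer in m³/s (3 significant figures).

1.86 m³/s

Mass balance at complete mixing: C_std·(Q_w + Q_r) = Q_w·C_e + Q_r·C_b.
Rearranging, Q_w = Q_r·(C_std − C_b)/(C_e − C_std) = 11·(190 − 5.88) / (1280 − 190) = 1.858 m³/s.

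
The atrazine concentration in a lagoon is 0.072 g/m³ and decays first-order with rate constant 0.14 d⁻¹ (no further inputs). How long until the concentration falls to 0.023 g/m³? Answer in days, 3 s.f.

t = ln(C₀/C)/k = ln(0.072/0.023)/0.14 = 1.141/0.14 = 8.151 d.

8.15 d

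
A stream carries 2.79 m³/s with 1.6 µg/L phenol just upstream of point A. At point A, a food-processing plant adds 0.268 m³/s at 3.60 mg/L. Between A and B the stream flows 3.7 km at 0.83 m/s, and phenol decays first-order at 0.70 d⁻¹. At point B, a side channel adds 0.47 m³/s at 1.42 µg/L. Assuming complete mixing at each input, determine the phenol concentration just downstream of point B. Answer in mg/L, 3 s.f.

0.265 mg/L

1.6 µg/L = 0.0016 mg/L.
After input A: C = (2.79·0.0016 + 0.268·3.6) / 3.058 = 0.317 mg/L.
Over the 3.7 km reach to input B (t = 4458 s = 0.0516 d), decay gives C = 0.317·exp(−0.70·0.0516) = 0.3057 mg/L.
1.42 µg/L = 0.00142 mg/L.
After input B: C = (3.058·0.3057 + 0.47·0.00142) / 3.528 = 0.2652 mg/L.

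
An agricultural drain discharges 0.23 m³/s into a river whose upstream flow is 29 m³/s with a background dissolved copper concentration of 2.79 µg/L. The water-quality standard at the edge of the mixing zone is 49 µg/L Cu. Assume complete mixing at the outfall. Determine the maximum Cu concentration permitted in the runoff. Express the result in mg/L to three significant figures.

2.79 µg/L = 0.00279 mg/L.
49 µg/L = 0.049 mg/L.
Mass balance: 0.049·29.23 = 0.23·Cₑ + 29·0.00279.
Cₑ = (1.432 − 0.08091) / 0.23 = 5.875 mg/L.

5.88 mg/L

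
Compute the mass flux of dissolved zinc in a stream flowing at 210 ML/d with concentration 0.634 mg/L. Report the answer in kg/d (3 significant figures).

210 ML/d = 2.431 m³/s.
Mass flux = Q·C = 2.431 m³/s × 0.634 g/m³ = 1.541 g/s.
= 1.541 g/s × 86.4 = 133.1 kg/d.

133 kg/d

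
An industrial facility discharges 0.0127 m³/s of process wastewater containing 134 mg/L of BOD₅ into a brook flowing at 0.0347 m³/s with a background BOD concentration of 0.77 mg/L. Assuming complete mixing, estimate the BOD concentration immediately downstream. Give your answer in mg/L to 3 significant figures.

36.5 mg/L

Conservation of mass across the mixing zone: C = (0.0127·134 + 0.0347·0.77) / (0.0127 + 0.0347) = 1.729/0.0474 = 36.47 mg/L.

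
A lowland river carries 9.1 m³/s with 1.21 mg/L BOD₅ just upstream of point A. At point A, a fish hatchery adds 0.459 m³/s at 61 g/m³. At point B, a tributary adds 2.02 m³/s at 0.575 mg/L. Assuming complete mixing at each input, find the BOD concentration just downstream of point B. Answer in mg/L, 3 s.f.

After input A: C = (9.1·1.21 + 0.459·61) / 9.559 = 4.081 mg/L.
After input B: C = (9.559·4.081 + 2.02·0.575) / 11.58 = 3.469 mg/L.

3.47 mg/L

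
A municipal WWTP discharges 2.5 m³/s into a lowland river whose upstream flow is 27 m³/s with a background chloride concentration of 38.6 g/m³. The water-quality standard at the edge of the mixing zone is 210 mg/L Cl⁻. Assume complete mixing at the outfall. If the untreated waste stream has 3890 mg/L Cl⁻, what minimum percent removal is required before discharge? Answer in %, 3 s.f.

Mass balance: 210·29.5 = 2.5·Cₑ + 27·38.6.
Cₑ = (6195 − 1042) / 2.5 = 2061 mg/L.
Required removal = 1 − 2061/3890 = 47.01 %.

47.0 %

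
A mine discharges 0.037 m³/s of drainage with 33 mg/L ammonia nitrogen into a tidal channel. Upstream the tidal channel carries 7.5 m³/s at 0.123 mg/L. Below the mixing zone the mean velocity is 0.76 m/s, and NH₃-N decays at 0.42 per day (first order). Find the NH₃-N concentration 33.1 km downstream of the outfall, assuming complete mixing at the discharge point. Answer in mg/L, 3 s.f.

0.230 mg/L

After complete mixing, C₀ = (0.037·33 + 7.5·0.123) / 7.537 = 0.2844 mg/L.
Travel time t = 3.31e+04 m / 0.76 m/s = 4.355e+04 s = 0.5041 d.
C = 0.2844·exp(−0.42·0.5041) = 0.2844·0.8092 = 0.2301 mg/L.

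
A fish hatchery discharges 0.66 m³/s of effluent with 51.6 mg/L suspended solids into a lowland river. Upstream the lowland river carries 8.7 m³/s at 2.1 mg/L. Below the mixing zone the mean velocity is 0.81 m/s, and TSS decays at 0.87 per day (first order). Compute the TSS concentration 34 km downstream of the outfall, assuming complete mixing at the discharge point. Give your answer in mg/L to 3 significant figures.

After complete mixing, C₀ = (0.66·51.6 + 8.7·2.1) / 9.36 = 5.59 mg/L.
Travel time t = 3.4e+04 m / 0.81 m/s = 4.198e+04 s = 0.4858 d.
C = 5.59·exp(−0.87·0.4858) = 5.59·0.6553 = 3.663 mg/L.

3.66 mg/L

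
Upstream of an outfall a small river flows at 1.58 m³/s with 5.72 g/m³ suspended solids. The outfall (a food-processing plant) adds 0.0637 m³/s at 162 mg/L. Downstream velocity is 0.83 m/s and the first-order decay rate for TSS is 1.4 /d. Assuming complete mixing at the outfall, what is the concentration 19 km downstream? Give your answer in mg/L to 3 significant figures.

8.13 mg/L

After complete mixing, C₀ = (0.0637·162 + 1.58·5.72) / 1.644 = 11.78 mg/L.
Travel time t = 1.9e+04 m / 0.83 m/s = 2.289e+04 s = 0.2649 d.
C = 11.78·exp(−1.4·0.2649) = 11.78·0.6901 = 8.127 mg/L.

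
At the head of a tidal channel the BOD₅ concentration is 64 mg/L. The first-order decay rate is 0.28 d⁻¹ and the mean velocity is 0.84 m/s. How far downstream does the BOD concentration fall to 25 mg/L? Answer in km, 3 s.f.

From C = C₀·e^(−kt), t = ln(C₀/C)/k = ln(64/25)/0.28 = 0.94/0.28 = 3.357 d.
Distance = v·t = 0.84 m/s × 2.901e+05 s = 2.436e+05 m = 243.6 km.

244 km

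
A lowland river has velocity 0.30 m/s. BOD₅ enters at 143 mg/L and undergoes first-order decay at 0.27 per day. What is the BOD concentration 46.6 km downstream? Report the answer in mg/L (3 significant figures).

88.0 mg/L

Travel time t = 46.6 km / 0.30 m/s = 4.66e+04/0.30 = 1.553e+05 s = 1.798 d.
First-order decay: C = 143·exp(−0.27·1.798) = 143·0.6154 = 88.01 mg/L.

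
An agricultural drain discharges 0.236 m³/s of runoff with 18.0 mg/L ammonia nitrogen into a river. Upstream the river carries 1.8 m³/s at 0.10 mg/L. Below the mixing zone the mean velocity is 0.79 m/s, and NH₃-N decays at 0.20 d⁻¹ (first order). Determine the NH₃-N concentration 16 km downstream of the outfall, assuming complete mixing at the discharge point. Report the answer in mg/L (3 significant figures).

After complete mixing, C₀ = (0.236·18 + 1.8·0.1) / 2.036 = 2.175 mg/L.
Travel time t = 1.6e+04 m / 0.79 m/s = 2.025e+04 s = 0.2344 d.
C = 2.175·exp(−0.20·0.2344) = 2.175·0.9542 = 2.075 mg/L.

2.08 mg/L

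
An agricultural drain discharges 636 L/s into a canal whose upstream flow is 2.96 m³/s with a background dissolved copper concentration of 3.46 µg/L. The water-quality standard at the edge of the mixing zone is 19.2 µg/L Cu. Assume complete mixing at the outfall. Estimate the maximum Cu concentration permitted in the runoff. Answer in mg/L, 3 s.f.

636 L/s = 0.636 m³/s.
3.46 µg/L = 0.00346 mg/L.
19.2 µg/L = 0.0192 mg/L.
Mass balance: 0.0192·3.596 = 0.636·Cₑ + 2.96·0.00346.
Cₑ = (0.06904 − 0.01024) / 0.636 = 0.09246 mg/L.

0.0925 mg/L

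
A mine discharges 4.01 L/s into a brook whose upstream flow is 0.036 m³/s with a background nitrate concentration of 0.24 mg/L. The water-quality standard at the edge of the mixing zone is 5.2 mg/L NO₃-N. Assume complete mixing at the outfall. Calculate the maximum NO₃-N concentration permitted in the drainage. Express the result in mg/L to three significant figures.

49.7 mg/L

4.01 L/s = 0.00401 m³/s.
Mass balance: 5.2·0.04001 = 0.00401·Cₑ + 0.036·0.24.
Cₑ = (0.2081 − 0.00864) / 0.00401 = 49.73 mg/L.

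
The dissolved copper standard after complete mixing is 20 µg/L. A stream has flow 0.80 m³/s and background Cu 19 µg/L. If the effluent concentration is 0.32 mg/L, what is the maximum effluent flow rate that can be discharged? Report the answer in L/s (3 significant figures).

2.67 L/s

19 µg/L = 0.019 mg/L.
20 µg/L = 0.02 mg/L.
Mass balance at complete mixing: C_std·(Q_w + Q_r) = Q_w·C_e + Q_r·C_b.
Rearranging, Q_w = Q_r·(C_std − C_b)/(C_e − C_std) = 0.80·(0.02 − 0.019) / (0.32 − 0.02) = 0.002667 m³/s.
= 2.667 L/s.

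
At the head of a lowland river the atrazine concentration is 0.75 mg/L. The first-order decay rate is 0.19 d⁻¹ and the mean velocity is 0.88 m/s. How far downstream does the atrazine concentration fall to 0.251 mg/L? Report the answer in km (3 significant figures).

438 km

From C = C₀·e^(−kt), t = ln(C₀/C)/k = ln(0.75/0.251)/0.19 = 1.095/0.19 = 5.761 d.
Distance = v·t = 0.88 m/s × 4.978e+05 s = 4.38e+05 m = 438 km.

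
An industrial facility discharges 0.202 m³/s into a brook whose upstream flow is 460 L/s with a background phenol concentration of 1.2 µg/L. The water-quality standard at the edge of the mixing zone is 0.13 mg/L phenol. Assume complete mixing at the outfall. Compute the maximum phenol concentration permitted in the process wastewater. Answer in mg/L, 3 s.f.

460 L/s = 0.46 m³/s.
1.2 µg/L = 0.0012 mg/L.
Mass balance: 0.13·0.662 = 0.202·Cₑ + 0.46·0.0012.
Cₑ = (0.08606 − 0.000552) / 0.202 = 0.4233 mg/L.

0.423 mg/L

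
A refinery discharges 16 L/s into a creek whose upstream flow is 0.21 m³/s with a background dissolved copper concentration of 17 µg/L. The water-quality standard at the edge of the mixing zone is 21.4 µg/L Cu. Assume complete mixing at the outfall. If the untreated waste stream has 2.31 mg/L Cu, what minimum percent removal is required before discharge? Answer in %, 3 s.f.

16 L/s = 0.016 m³/s.
17 µg/L = 0.017 mg/L.
21.4 µg/L = 0.0214 mg/L.
Mass balance: 0.0214·0.226 = 0.016·Cₑ + 0.21·0.017.
Cₑ = (0.004836 − 0.00357) / 0.016 = 0.07915 mg/L.
Required removal = 1 − 0.07915/2.31 = 96.57 %.

96.6 %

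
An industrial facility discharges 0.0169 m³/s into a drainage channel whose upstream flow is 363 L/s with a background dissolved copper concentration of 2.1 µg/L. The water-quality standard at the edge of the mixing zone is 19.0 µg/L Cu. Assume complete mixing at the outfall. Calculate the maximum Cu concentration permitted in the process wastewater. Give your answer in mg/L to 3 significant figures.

0.382 mg/L

363 L/s = 0.363 m³/s.
2.1 µg/L = 0.0021 mg/L.
19.0 µg/L = 0.019 mg/L.
Mass balance: 0.019·0.3799 = 0.0169·Cₑ + 0.363·0.0021.
Cₑ = (0.007218 − 0.0007623) / 0.0169 = 0.382 mg/L.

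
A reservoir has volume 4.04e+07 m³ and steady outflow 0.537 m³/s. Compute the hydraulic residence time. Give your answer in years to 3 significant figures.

2.38 yr

Q = 0.537 m³/s × 3.156e+07 s/yr = 1.695e+07 m³/yr.
Hydraulic residence time τ = V/Q = 4.04e+07/1.695e+07 = 2.384 yr.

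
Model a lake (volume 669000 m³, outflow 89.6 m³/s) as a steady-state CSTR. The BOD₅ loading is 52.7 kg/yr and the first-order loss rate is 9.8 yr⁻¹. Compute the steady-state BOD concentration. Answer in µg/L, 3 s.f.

Outflow Q = 89.6 m³/s × 3.156e+07 s/yr = 2.828e+09 m³/yr.
Steady-state CSTR mass balance: W = Q·C + k·V·C, so C = W/(Q + kV).
Q + kV = 2.828e+09 + 9.8·669000 = 2.834e+09 m³/yr.
C = 52.7/2.834e+09 = 1.859e-08 kg/m³ = 1.859e-05 mg/L = 0.01859 µg/L.

0.0186 µg/L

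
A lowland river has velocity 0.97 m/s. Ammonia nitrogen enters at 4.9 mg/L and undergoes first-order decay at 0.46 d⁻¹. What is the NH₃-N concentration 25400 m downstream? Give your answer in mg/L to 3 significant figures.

Travel time t = 25400 m / 0.97 m/s = 2.54e+04/0.97 = 2.619e+04 s = 0.3031 d.
First-order decay: C = 4.9·exp(−0.46·0.3031) = 4.9·0.8699 = 4.262 mg/L.

4.26 mg/L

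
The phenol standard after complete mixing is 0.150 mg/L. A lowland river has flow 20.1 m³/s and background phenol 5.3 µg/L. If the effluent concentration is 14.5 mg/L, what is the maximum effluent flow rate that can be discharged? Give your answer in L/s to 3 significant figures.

203 L/s

5.3 µg/L = 0.0053 mg/L.
Mass balance at complete mixing: C_std·(Q_w + Q_r) = Q_w·C_e + Q_r·C_b.
Rearranging, Q_w = Q_r·(C_std − C_b)/(C_e − C_std) = 20.1·(0.15 − 0.0053) / (14.5 − 0.15) = 0.2027 m³/s.
= 202.7 L/s.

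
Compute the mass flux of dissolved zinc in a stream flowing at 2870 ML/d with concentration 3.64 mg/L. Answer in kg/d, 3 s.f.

2870 ML/d = 33.22 m³/s.
Mass flux = Q·C = 33.22 m³/s × 3.64 g/m³ = 120.9 g/s.
= 120.9 g/s × 86.4 = 1.045e+04 kg/d.

10400 kg/d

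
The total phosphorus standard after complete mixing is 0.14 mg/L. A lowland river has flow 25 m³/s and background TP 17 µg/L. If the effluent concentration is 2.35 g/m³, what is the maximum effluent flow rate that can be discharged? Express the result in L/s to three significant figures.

17 µg/L = 0.017 mg/L.
Mass balance at complete mixing: C_std·(Q_w + Q_r) = Q_w·C_e + Q_r·C_b.
Rearranging, Q_w = Q_r·(C_std − C_b)/(C_e − C_std) = 25·(0.14 − 0.017) / (2.35 − 0.14) = 1.391 m³/s.
= 1391 L/s.

1390 L/s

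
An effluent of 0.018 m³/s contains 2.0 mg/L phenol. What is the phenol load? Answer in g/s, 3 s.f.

0.0360 g/s

Mass flux = Q·C = 0.018 m³/s × 2 g/m³ = 0.036 g/s.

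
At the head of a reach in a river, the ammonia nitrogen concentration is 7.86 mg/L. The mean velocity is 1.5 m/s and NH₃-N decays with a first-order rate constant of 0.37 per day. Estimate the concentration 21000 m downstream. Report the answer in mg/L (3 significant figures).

Travel time t = 21000 m / 1.5 m/s = 2.1e+04/1.5 = 1.4e+04 s = 0.162 d.
First-order decay: C = 7.86·exp(−0.37·0.162) = 7.86·0.9418 = 7.403 mg/L.

7.40 mg/L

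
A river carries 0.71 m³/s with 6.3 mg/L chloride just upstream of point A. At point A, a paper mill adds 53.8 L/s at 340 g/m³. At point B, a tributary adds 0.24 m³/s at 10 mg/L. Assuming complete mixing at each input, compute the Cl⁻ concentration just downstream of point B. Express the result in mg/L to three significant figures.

25.1 mg/L

53.8 L/s = 0.0538 m³/s.
After input A: C = (0.71·6.3 + 0.0538·340) / 0.7638 = 29.8 mg/L.
After input B: C = (0.7638·29.8 + 0.24·10) / 1.004 = 25.07 mg/L.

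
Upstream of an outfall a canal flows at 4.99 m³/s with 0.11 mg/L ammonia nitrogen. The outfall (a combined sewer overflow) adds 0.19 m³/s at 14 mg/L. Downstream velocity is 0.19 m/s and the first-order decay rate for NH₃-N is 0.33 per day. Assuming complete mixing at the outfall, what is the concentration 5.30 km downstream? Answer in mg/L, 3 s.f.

After complete mixing, C₀ = (0.19·14 + 4.99·0.11) / 5.18 = 0.6195 mg/L.
Travel time t = 5300 m / 0.19 m/s = 2.789e+04 s = 0.3229 d.
C = 0.6195·exp(−0.33·0.3229) = 0.6195·0.8989 = 0.5569 mg/L.

0.557 mg/L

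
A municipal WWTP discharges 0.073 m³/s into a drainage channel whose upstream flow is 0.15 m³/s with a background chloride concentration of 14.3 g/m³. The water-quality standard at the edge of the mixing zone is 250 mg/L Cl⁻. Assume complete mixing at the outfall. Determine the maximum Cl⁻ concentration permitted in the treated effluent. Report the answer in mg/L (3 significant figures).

Mass balance: 250·0.223 = 0.073·Cₑ + 0.15·14.3.
Cₑ = (55.75 − 2.145) / 0.073 = 734.3 mg/L.

734 mg/L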